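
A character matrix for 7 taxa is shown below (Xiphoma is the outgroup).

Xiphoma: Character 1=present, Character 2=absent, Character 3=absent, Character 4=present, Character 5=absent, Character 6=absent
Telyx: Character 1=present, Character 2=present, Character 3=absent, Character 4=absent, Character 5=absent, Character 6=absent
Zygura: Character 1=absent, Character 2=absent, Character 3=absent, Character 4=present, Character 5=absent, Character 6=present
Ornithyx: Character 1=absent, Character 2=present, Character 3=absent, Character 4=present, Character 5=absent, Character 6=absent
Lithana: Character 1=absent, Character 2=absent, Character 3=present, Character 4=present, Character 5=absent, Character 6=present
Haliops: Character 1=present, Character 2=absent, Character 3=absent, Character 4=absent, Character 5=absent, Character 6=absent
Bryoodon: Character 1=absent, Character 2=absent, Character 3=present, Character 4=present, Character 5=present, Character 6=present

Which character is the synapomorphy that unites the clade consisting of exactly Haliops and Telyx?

Character 4

Character polarity is set by the outgroup: the derived state is whichever differs from the outgroup's state, so for Character 1, Character 4 the derived state is 'absent', and for the remaining characters it is 'present'.
Character 1 (derived state 'absent') is shared by Bryoodon, Lithana, Ornithyx, and Zygura — a synapomorphy uniting that clade.
Character 2 groups Ornithyx and Telyx, which is incompatible with the clades supported by the remaining characters; treating it as convergent (homoplasy) costs fewer steps than any alternative tree.
Only Bryoodon and Lithana show the derived state 'present' for Character 3, supporting them as a clade.
Character 4: derived state 'absent' in Haliops and Telyx only — synapomorphy for {Haliops, Telyx}.
Character 5 (derived state 'present') is unique to Bryoodon (autapomorphy; uninformative for grouping).
Character 6 (derived state 'present') is shared by Bryoodon, Lithana, and Zygura — a synapomorphy uniting that clade.
Most parsimonious ingroup topology: ((Telyx,Haliops),((Zygura,(Lithana,Bryoodon)),Ornithyx)).
The clade {Haliops, Telyx} is supported by Character 4: its derived state 'absent' occurs in exactly those taxa and in no other taxon (including the outgroup).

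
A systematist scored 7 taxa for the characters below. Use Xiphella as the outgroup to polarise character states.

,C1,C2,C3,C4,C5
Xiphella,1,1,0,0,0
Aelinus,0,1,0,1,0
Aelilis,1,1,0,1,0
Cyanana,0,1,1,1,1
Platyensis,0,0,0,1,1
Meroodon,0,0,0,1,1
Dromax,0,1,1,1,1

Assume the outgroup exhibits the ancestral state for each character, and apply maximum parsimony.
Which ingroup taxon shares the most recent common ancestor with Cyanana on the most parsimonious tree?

Dromax

Character polarity is set by the outgroup: the derived state is whichever differs from the outgroup's state, so for C1, C2 the derived state is '0', and for the remaining characters it is '1'.
C1: derived state '0' in Aelinus, Cyanana, Dromax, Meroodon, and Platyensis only — synapomorphy for {Aelinus, Cyanana, Dromax, Meroodon, Platyensis}.
Only Meroodon and Platyensis show the derived state '0' for C2, supporting them as a clade.
C3: derived state '1' in Cyanana and Dromax only — synapomorphy for {Cyanana, Dromax}.
C4 (derived state '1') is shared by all ingroup taxa — unites the whole ingroup.
C5 (derived state '1') is shared by Cyanana, Dromax, Meroodon, and Platyensis — a synapomorphy uniting that clade.
Most parsimonious ingroup topology: ((Aelinus,((Cyanana,Dromax),(Platyensis,Meroodon))),Aelilis).
Cyanana and Dromax form a cherry on this tree, so they are sister taxa.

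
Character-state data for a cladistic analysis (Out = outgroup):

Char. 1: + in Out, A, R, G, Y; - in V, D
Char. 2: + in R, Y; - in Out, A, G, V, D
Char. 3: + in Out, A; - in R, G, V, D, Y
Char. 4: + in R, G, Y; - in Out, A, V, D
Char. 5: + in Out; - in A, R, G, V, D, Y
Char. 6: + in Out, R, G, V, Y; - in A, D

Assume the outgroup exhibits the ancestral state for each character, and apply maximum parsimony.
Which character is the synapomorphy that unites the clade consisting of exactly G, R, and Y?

Character polarity is set by the outgroup: the derived state is whichever differs from the outgroup's state, so for Char. 1, Char. 3, Char. 5, Char. 6 the derived state is '-', and for the remaining characters it is '+'.
Char. 1 (derived state '-') is shared by D and V — a synapomorphy uniting that clade.
Only R and Y show the derived state '+' for Char. 2, supporting them as a clade.
Char. 3 (derived state '-') is shared by D, G, R, V, and Y — a synapomorphy uniting that clade.
Char. 4 (derived state '+') is shared by G, R, and Y — a synapomorphy uniting that clade.
Char. 5 (derived state '-') is shared by all ingroup taxa — unites the whole ingroup.
Char. 6 groups A and D, which is incompatible with the clades supported by the remaining characters; treating it as convergent (homoplasy) costs fewer steps than any alternative tree.
Most parsimonious ingroup topology: (A,(((R,Y),G),(V,D))).
The clade {G, R, Y} is supported by Char. 4: its derived state '+' occurs in exactly those taxa and in no other taxon (including the outgroup).

Char. 4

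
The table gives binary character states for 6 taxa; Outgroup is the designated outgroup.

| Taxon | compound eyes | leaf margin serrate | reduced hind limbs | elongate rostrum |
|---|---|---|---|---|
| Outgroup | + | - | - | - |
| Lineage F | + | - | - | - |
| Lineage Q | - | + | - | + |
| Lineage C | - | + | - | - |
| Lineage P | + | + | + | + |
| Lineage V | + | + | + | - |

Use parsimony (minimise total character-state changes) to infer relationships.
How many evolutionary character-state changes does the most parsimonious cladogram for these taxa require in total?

Character polarity is set by the outgroup: the derived state is whichever differs from the outgroup's state, so for compound eyes the derived state is '-', and for the remaining characters it is '+'.
Only Lineage C and Lineage Q show the derived state '-' for compound eyes, supporting them as a clade.
Only Lineage C, Lineage P, Lineage Q, and Lineage V show the derived state '+' for leaf margin serrate, supporting them as a clade.
reduced hind limbs: derived state '+' in Lineage P and Lineage V only — synapomorphy for {Lineage P, Lineage V}.
elongate rostrum groups Lineage P and Lineage Q, which is incompatible with the clades supported by the remaining characters; treating it as convergent (homoplasy) costs fewer steps than any alternative tree.
Most parsimonious ingroup topology: (Lineage F,((Lineage Q,Lineage C),(Lineage P,Lineage V))).
Changes per character on this tree: compound eyes: 1; leaf margin serrate: 1; reduced hind limbs: 1; elongate rostrum: 2.
Total = 5.

5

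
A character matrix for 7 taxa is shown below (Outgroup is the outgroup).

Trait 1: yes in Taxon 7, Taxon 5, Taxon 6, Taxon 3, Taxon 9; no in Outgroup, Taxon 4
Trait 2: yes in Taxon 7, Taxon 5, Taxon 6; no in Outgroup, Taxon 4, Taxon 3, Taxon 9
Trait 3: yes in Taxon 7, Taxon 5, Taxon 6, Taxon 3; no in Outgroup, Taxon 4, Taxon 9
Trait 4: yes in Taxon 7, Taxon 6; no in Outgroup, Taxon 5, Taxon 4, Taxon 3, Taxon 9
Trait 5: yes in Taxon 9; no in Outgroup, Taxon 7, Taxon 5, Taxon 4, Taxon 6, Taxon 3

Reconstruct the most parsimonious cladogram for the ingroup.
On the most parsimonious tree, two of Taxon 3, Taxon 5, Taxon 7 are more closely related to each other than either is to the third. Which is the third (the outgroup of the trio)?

Taxon 3

The outgroup has state 'no' for every character, so 'yes' is the derived state throughout.
Trait 1 (derived state 'yes') is shared by Taxon 3, Taxon 5, Taxon 6, Taxon 7, and Taxon 9 — a synapomorphy uniting that clade.
Only Taxon 5, Taxon 6, and Taxon 7 show the derived state 'yes' for Trait 2, supporting them as a clade.
Trait 3 (derived state 'yes') is shared by Taxon 3, Taxon 5, Taxon 6, and Taxon 7 — a synapomorphy uniting that clade.
Trait 4 (derived state 'yes') is shared by Taxon 6 and Taxon 7 — a synapomorphy uniting that clade.
Trait 5 (derived state 'yes') is unique to Taxon 9 (autapomorphy; uninformative for grouping).
Most parsimonious ingroup topology: (((((Taxon 7,Taxon 6),Taxon 5),Taxon 3),Taxon 9),Taxon 4).
Taxon 5 and Taxon 7 share a more recent common ancestor with each other than either does with Taxon 3, so Taxon 3 is the least closely related of the three.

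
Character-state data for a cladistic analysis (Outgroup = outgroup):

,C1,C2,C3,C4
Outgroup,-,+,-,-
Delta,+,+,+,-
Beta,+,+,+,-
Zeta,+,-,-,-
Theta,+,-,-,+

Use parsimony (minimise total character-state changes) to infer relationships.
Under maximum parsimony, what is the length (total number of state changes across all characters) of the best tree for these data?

Character polarity is set by the outgroup: the derived state is whichever differs from the outgroup's state, so for C2 the derived state is '-', and for the remaining characters it is '+'.
C1 (derived state '+') is shared by all ingroup taxa — unites the whole ingroup.
C2 (derived state '-') is shared by Theta and Zeta — a synapomorphy uniting that clade.
C3: derived state '+' in Beta and Delta only — synapomorphy for {Beta, Delta}.
C4 (derived state '+') is unique to Theta (autapomorphy; uninformative for grouping).
Most parsimonious ingroup topology: ((Beta,Delta),(Theta,Zeta)).
Changes per character on this tree: C1: 1; C2: 1; C3: 1; C4: 1.
Total = 4.

4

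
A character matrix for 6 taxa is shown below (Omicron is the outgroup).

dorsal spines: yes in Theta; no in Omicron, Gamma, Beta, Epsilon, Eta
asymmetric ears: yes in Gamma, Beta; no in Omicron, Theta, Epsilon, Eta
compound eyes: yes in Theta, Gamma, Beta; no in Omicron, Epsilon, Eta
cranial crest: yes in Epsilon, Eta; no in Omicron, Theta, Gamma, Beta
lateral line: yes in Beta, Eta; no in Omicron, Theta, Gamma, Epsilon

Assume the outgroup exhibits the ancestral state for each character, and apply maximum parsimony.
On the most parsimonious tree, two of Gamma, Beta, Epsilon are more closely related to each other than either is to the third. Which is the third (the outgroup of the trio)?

Epsilon

The outgroup has state 'no' for every character, so 'yes' is the derived state throughout.
dorsal spines (derived state 'yes') is unique to Theta (autapomorphy; uninformative for grouping).
asymmetric ears: derived state 'yes' in Beta and Gamma only — synapomorphy for {Beta, Gamma}.
Only Beta, Gamma, and Theta show the derived state 'yes' for compound eyes, supporting them as a clade.
Only Epsilon and Eta show the derived state 'yes' for cranial crest, supporting them as a clade.
lateral line groups Beta and Eta, which is incompatible with the clades supported by the remaining characters; treating it as convergent (homoplasy) costs fewer steps than any alternative tree.
Most parsimonious ingroup topology: ((Theta,(Gamma,Beta)),(Epsilon,Eta)).
Gamma and Beta share a more recent common ancestor with each other than either does with Epsilon, so Epsilon is the least closely related of the three.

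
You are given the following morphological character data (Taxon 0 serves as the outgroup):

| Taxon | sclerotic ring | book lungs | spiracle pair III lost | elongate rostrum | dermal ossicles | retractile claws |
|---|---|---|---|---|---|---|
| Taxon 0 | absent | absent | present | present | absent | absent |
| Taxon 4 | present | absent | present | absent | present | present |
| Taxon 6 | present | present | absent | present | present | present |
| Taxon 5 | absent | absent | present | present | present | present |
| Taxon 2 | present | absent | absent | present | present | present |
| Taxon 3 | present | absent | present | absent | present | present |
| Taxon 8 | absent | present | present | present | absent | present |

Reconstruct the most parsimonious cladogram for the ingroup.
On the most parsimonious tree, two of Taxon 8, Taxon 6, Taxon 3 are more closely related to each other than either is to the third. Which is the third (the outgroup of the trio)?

Taxon 8

Character polarity is set by the outgroup: the derived state is whichever differs from the outgroup's state, so for spiracle pair III lost, elongate rostrum the derived state is 'absent', and for the remaining characters it is 'present'.
sclerotic ring (derived state 'present') is shared by Taxon 2, Taxon 3, Taxon 4, and Taxon 6 — a synapomorphy uniting that clade.
book lungs groups Taxon 6 and Taxon 8, which is incompatible with the clades supported by the remaining characters; treating it as convergent (homoplasy) costs fewer steps than any alternative tree.
Only Taxon 2 and Taxon 6 show the derived state 'absent' for spiracle pair III lost, supporting them as a clade.
Only Taxon 3 and Taxon 4 show the derived state 'absent' for elongate rostrum, supporting them as a clade.
dermal ossicles: derived state 'present' in Taxon 2, Taxon 3, Taxon 4, Taxon 5, and Taxon 6 only — synapomorphy for {Taxon 2, Taxon 3, Taxon 4, Taxon 5, Taxon 6}.
retractile claws (derived state 'present') is shared by all ingroup taxa — unites the whole ingroup.
Most parsimonious ingroup topology: ((((Taxon 4,Taxon 3),(Taxon 6,Taxon 2)),Taxon 5),Taxon 8).
Taxon 6 and Taxon 3 share a more recent common ancestor with each other than either does with Taxon 8, so Taxon 8 is the least closely related of the three.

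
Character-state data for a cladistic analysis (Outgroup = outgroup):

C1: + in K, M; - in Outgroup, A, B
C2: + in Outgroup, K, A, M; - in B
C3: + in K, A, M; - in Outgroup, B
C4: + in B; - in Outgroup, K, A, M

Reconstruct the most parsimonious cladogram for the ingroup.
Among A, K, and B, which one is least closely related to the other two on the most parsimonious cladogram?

B

Character polarity is set by the outgroup: the derived state is whichever differs from the outgroup's state, so for C2 the derived state is '-', and for the remaining characters it is '+'.
C1 (derived state '+') is shared by K and M — a synapomorphy uniting that clade.
C2: derived state '-' in B only — an autapomorphy, so it tells us nothing about relationships among taxa.
C3: derived state '+' in A, K, and M only — synapomorphy for {A, K, M}.
C4: derived state '+' in B only — an autapomorphy, so it tells us nothing about relationships among taxa.
Most parsimonious ingroup topology: (((K,M),A),B).
A and K share a more recent common ancestor with each other than either does with B, so B is the least closely related of the three.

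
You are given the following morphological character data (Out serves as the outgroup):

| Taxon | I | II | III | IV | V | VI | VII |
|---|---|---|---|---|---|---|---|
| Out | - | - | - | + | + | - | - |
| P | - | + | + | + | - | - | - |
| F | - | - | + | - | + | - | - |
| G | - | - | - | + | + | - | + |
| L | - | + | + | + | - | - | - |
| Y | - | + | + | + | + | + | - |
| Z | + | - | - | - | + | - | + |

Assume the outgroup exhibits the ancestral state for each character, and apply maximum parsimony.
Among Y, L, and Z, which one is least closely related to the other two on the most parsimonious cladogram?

Character polarity is set by the outgroup: the derived state is whichever differs from the outgroup's state, so for IV, V the derived state is '-', and for the remaining characters it is '+'.
I: derived state '+' in Z only — an autapomorphy, so it tells us nothing about relationships among taxa.
II (derived state '+') is shared by L, P, and Y — a synapomorphy uniting that clade.
III: derived state '+' in F, L, P, and Y only — synapomorphy for {F, L, P, Y}.
IV (state '-') occurs in F and Z but conflicts with the nesting implied by the other characters — most parsimoniously interpreted as homoplasy.
V: derived state '-' in L and P only — synapomorphy for {L, P}.
VI (derived state '+') is unique to Y (autapomorphy; uninformative for grouping).
Only G and Z show the derived state '+' for VII, supporting them as a clade.
Most parsimonious ingroup topology: ((((P,L),Y),F),(G,Z)).
L and Y share a more recent common ancestor with each other than either does with Z, so Z is the least closely related of the three.

Z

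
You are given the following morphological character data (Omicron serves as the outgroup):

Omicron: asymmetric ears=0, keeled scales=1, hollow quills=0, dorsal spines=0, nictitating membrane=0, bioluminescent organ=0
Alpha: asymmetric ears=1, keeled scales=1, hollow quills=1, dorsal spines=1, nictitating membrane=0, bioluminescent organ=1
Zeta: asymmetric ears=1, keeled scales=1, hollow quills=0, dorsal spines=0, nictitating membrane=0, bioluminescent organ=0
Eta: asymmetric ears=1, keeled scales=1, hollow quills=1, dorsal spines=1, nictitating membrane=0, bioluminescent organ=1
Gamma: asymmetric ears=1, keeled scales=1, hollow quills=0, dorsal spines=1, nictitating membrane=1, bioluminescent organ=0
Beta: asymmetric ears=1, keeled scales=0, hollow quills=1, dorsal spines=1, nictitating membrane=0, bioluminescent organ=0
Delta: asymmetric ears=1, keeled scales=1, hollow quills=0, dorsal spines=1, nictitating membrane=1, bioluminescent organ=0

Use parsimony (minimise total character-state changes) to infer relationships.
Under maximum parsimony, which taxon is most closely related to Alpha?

Character polarity is set by the outgroup: the derived state is whichever differs from the outgroup's state, so for keeled scales the derived state is '0', and for the remaining characters it is '1'.
asymmetric ears (derived state '1') is shared by all ingroup taxa — unites the whole ingroup.
keeled scales: derived state '0' in Beta only — an autapomorphy, so it tells us nothing about relationships among taxa.
hollow quills: derived state '1' in Alpha, Beta, and Eta only — synapomorphy for {Alpha, Beta, Eta}.
Only Alpha, Beta, Delta, Eta, and Gamma show the derived state '1' for dorsal spines, supporting them as a clade.
nictitating membrane (derived state '1') is shared by Delta and Gamma — a synapomorphy uniting that clade.
bioluminescent organ: derived state '1' in Alpha and Eta only — synapomorphy for {Alpha, Eta}.
Most parsimonious ingroup topology: ((((Alpha,Eta),Beta),(Gamma,Delta)),Zeta).
Alpha and Eta form a cherry on this tree, so they are sister taxa.

Eta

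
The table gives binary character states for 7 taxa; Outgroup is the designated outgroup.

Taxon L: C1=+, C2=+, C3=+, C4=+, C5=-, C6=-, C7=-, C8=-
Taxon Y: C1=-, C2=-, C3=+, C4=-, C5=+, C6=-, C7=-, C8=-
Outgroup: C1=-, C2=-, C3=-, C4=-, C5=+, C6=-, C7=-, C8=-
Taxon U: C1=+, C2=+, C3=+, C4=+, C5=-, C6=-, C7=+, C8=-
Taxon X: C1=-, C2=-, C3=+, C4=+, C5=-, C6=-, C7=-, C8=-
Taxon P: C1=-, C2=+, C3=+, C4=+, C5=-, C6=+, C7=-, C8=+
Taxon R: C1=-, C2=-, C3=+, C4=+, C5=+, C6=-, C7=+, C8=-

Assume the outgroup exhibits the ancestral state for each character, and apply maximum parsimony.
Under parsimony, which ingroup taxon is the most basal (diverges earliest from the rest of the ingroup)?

Taxon Y

Character polarity is set by the outgroup: the derived state is whichever differs from the outgroup's state, so for C5 the derived state is '-', and for the remaining characters it is '+'.
C1 (derived state '+') is shared by Taxon L and Taxon U — a synapomorphy uniting that clade.
C2 (derived state '+') is shared by Taxon L, Taxon P, and Taxon U — a synapomorphy uniting that clade.
C3 (derived state '+') is shared by all ingroup taxa — unites the whole ingroup.
C4 (derived state '+') is shared by Taxon L, Taxon P, Taxon R, Taxon U, and Taxon X — a synapomorphy uniting that clade.
Only Taxon L, Taxon P, Taxon U, and Taxon X show the derived state '-' for C5, supporting them as a clade.
C6 (derived state '+') is unique to Taxon P (autapomorphy; uninformative for grouping).
C7 (state '+') occurs in Taxon R and Taxon U but conflicts with the nesting implied by the other characters — most parsimoniously interpreted as homoplasy.
C8: derived state '+' in Taxon P only — an autapomorphy, so it tells us nothing about relationships among taxa.
Most parsimonious ingroup topology: (((((Taxon U,Taxon L),Taxon P),Taxon X),Taxon R),Taxon Y).
Taxon Y is sister to the clade containing all other ingroup taxa, so it is the earliest-diverging (most basal) ingroup lineage.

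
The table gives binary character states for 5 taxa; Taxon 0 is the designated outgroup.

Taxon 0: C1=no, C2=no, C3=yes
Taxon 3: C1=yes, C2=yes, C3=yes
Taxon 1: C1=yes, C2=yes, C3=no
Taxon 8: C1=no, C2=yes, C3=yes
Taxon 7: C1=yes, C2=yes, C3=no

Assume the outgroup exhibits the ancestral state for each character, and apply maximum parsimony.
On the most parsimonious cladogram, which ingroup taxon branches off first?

Character polarity is set by the outgroup: the derived state is whichever differs from the outgroup's state, so for C3 the derived state is 'no', and for the remaining characters it is 'yes'.
C1: derived state 'yes' in Taxon 1, Taxon 3, and Taxon 7 only — synapomorphy for {Taxon 1, Taxon 3, Taxon 7}.
C2 (derived state 'yes') is shared by all ingroup taxa — unites the whole ingroup.
Only Taxon 1 and Taxon 7 show the derived state 'no' for C3, supporting them as a clade.
Most parsimonious ingroup topology: ((Taxon 3,(Taxon 1,Taxon 7)),Taxon 8).
Taxon 8 is sister to the clade containing all other ingroup taxa, so it is the earliest-diverging (most basal) ingroup lineage.

Taxon 8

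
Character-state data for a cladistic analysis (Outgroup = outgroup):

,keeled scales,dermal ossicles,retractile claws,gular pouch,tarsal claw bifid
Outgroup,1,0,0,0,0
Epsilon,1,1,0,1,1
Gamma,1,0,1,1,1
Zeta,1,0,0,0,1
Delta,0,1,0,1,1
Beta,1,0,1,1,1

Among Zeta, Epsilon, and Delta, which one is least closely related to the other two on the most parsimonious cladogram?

Character polarity is set by the outgroup: the derived state is whichever differs from the outgroup's state, so for keeled scales the derived state is '0', and for the remaining characters it is '1'.
keeled scales (derived state '0') is unique to Delta (autapomorphy; uninformative for grouping).
dermal ossicles (derived state '1') is shared by Delta and Epsilon — a synapomorphy uniting that clade.
retractile claws (derived state '1') is shared by Beta and Gamma — a synapomorphy uniting that clade.
Only Beta, Delta, Epsilon, and Gamma show the derived state '1' for gular pouch, supporting them as a clade.
tarsal claw bifid (derived state '1') is shared by all ingroup taxa — unites the whole ingroup.
Most parsimonious ingroup topology: (((Epsilon,Delta),(Gamma,Beta)),Zeta).
Epsilon and Delta share a more recent common ancestor with each other than either does with Zeta, so Zeta is the least closely related of the three.

Zeta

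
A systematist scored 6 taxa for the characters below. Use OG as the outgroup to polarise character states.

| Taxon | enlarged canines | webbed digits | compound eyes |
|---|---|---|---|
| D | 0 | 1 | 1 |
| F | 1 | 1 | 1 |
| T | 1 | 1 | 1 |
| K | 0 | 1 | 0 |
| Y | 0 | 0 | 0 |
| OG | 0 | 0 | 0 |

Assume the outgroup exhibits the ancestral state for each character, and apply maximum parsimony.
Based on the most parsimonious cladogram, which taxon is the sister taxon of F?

The outgroup has state '0' for every character, so '1' is the derived state throughout.
enlarged canines: derived state '1' in F and T only — synapomorphy for {F, T}.
webbed digits: derived state '1' in D, F, K, and T only — synapomorphy for {D, F, K, T}.
compound eyes (derived state '1') is shared by D, F, and T — a synapomorphy uniting that clade.
Most parsimonious ingroup topology: ((K,(D,(F,T))),Y).
F and T form a cherry on this tree, so they are sister taxa.

T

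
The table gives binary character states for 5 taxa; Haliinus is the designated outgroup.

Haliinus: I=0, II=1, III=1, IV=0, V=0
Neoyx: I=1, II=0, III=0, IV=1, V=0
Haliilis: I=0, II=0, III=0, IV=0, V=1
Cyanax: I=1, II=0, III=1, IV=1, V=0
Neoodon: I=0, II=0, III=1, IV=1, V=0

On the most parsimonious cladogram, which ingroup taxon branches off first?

Haliilis

Character polarity is set by the outgroup: the derived state is whichever differs from the outgroup's state, so for II, III the derived state is '0', and for the remaining characters it is '1'.
Only Cyanax and Neoyx show the derived state '1' for I, supporting them as a clade.
II (derived state '0') is shared by all ingroup taxa — unites the whole ingroup.
III groups Haliilis and Neoyx, which is incompatible with the clades supported by the remaining characters; treating it as convergent (homoplasy) costs fewer steps than any alternative tree.
Only Cyanax, Neoodon, and Neoyx show the derived state '1' for IV, supporting them as a clade.
V: derived state '1' in Haliilis only — an autapomorphy, so it tells us nothing about relationships among taxa.
Most parsimonious ingroup topology: (((Neoyx,Cyanax),Neoodon),Haliilis).
Haliilis is sister to the clade containing all other ingroup taxa, so it is the earliest-diverging (most basal) ingroup lineage.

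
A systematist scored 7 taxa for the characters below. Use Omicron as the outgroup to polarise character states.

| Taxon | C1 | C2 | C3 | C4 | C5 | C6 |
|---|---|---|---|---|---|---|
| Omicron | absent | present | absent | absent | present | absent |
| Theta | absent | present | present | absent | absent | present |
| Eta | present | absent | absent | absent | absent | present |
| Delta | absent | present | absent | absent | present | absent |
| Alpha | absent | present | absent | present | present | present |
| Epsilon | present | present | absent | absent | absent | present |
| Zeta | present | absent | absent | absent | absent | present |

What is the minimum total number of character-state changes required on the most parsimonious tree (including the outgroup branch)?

6

Character polarity is set by the outgroup: the derived state is whichever differs from the outgroup's state, so for C2, C5 the derived state is 'absent', and for the remaining characters it is 'present'.
C1 (derived state 'present') is shared by Epsilon, Eta, and Zeta — a synapomorphy uniting that clade.
C2: derived state 'absent' in Eta and Zeta only — synapomorphy for {Eta, Zeta}.
C3 (derived state 'present') is unique to Theta (autapomorphy; uninformative for grouping).
C4: derived state 'present' in Alpha only — an autapomorphy, so it tells us nothing about relationships among taxa.
Only Epsilon, Eta, Theta, and Zeta show the derived state 'absent' for C5, supporting them as a clade.
C6 (derived state 'present') is shared by Alpha, Epsilon, Eta, Theta, and Zeta — a synapomorphy uniting that clade.
Most parsimonious ingroup topology: (((Theta,((Eta,Zeta),Epsilon)),Alpha),Delta).
Changes per character on this tree: C1: 1; C2: 1; C3: 1; C4: 1; C5: 1; C6: 1.
Total = 6.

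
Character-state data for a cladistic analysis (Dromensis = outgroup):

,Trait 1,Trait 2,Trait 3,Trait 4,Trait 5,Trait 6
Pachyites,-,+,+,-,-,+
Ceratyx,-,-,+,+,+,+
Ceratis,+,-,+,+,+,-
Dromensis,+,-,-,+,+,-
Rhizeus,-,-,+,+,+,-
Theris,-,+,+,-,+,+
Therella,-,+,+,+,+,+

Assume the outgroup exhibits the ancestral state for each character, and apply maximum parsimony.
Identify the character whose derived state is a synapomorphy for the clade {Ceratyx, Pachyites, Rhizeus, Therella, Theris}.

Trait 1

Character polarity is set by the outgroup: the derived state is whichever differs from the outgroup's state, so for Trait 1, Trait 4, Trait 5 the derived state is '-', and for the remaining characters it is '+'.
Only Ceratyx, Pachyites, Rhizeus, Therella, and Theris show the derived state '-' for Trait 1, supporting them as a clade.
Trait 2: derived state '+' in Pachyites, Therella, and Theris only — synapomorphy for {Pachyites, Therella, Theris}.
All ingroup taxa share the derived state '+' for Trait 3; it defines the ingroup but does not resolve relationships within it.
Trait 4 (derived state '-') is shared by Pachyites and Theris — a synapomorphy uniting that clade.
Trait 5: derived state '-' in Pachyites only — an autapomorphy, so it tells us nothing about relationships among taxa.
Trait 6 (derived state '+') is shared by Ceratyx, Pachyites, Therella, and Theris — a synapomorphy uniting that clade.
Most parsimonious ingroup topology: ((((Therella,(Pachyites,Theris)),Ceratyx),Rhizeus),Ceratis).
The clade {Ceratyx, Pachyites, Rhizeus, Therella, Theris} is supported by Trait 1: its derived state '-' occurs in exactly those taxa and in no other taxon (including the outgroup).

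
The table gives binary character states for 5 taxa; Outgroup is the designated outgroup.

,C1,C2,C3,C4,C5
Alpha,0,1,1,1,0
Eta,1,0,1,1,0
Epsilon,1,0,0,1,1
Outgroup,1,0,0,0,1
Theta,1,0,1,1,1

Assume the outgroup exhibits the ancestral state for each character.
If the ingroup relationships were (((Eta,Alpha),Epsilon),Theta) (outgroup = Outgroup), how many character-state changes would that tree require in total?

Map each character onto (((Eta,Alpha),Epsilon),Theta) (rooted by Outgroup) and count the minimum state changes it requires (Fitch parsimony):
C1: 1; C2: 1; C3: 2; C4: 1; C5: 1.
Total tree length = 6.

6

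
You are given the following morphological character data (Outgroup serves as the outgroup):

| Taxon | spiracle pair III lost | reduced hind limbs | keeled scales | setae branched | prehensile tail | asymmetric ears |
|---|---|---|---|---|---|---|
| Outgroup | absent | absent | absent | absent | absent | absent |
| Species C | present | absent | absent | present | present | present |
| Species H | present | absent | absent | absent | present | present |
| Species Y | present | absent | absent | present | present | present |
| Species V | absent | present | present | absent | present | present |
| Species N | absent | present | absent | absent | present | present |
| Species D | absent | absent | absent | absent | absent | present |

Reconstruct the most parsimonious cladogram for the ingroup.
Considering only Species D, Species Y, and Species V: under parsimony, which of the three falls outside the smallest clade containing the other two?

Species D

The outgroup has state 'absent' for every character, so 'present' is the derived state throughout.
spiracle pair III lost (derived state 'present') is shared by Species C, Species H, and Species Y — a synapomorphy uniting that clade.
reduced hind limbs (derived state 'present') is shared by Species N and Species V — a synapomorphy uniting that clade.
keeled scales: derived state 'present' in Species V only — an autapomorphy, so it tells us nothing about relationships among taxa.
setae branched: derived state 'present' in Species C and Species Y only — synapomorphy for {Species C, Species Y}.
Only Species C, Species H, Species N, Species V, and Species Y show the derived state 'present' for prehensile tail, supporting them as a clade.
asymmetric ears (derived state 'present') is shared by all ingroup taxa — unites the whole ingroup.
Most parsimonious ingroup topology: ((((Species C,Species Y),Species H),(Species V,Species N)),Species D).
Species Y and Species V share a more recent common ancestor with each other than either does with Species D, so Species D is the least closely related of the three.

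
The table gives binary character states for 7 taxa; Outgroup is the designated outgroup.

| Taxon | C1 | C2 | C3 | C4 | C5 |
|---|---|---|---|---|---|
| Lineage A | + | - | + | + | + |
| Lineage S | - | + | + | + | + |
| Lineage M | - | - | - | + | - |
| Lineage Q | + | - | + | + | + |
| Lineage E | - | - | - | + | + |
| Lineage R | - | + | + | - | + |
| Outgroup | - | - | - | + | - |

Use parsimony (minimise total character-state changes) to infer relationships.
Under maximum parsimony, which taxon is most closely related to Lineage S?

Character polarity is set by the outgroup: the derived state is whichever differs from the outgroup's state, so for C4 the derived state is '-', and for the remaining characters it is '+'.
C1 (derived state '+') is shared by Lineage A and Lineage Q — a synapomorphy uniting that clade.
C2: derived state '+' in Lineage R and Lineage S only — synapomorphy for {Lineage R, Lineage S}.
C3: derived state '+' in Lineage A, Lineage Q, Lineage R, and Lineage S only — synapomorphy for {Lineage A, Lineage Q, Lineage R, Lineage S}.
C4: derived state '-' in Lineage R only — an autapomorphy, so it tells us nothing about relationships among taxa.
Only Lineage A, Lineage E, Lineage Q, Lineage R, and Lineage S show the derived state '+' for C5, supporting them as a clade.
Most parsimonious ingroup topology: (Lineage M,(((Lineage Q,Lineage A),(Lineage S,Lineage R)),Lineage E)).
Lineage S and Lineage R form a cherry on this tree, so they are sister taxa.

Lineage R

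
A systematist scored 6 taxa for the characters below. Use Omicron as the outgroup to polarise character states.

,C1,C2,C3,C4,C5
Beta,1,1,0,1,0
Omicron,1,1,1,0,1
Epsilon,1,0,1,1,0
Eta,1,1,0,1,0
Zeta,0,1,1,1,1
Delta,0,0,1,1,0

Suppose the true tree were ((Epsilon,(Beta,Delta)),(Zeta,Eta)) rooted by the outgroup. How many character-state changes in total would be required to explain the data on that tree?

9

Map each character onto ((Epsilon,(Beta,Delta)),(Zeta,Eta)) (rooted by Omicron) and count the minimum state changes it requires (Fitch parsimony):
C1: 2; C2: 2; C3: 2; C4: 1; C5: 2.
Total tree length = 9.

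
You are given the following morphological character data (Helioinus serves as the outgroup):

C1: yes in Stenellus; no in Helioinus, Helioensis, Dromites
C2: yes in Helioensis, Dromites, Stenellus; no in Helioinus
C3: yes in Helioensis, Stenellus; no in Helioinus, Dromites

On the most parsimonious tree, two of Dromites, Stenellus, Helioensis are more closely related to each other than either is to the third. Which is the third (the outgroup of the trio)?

Dromites

The outgroup has state 'no' for every character, so 'yes' is the derived state throughout.
C1: derived state 'yes' in Stenellus only — an autapomorphy, so it tells us nothing about relationships among taxa.
C2 (derived state 'yes') is shared by all ingroup taxa — unites the whole ingroup.
C3 (derived state 'yes') is shared by Helioensis and Stenellus — a synapomorphy uniting that clade.
Most parsimonious ingroup topology: ((Stenellus,Helioensis),Dromites).
Stenellus and Helioensis share a more recent common ancestor with each other than either does with Dromites, so Dromites is the least closely related of the three.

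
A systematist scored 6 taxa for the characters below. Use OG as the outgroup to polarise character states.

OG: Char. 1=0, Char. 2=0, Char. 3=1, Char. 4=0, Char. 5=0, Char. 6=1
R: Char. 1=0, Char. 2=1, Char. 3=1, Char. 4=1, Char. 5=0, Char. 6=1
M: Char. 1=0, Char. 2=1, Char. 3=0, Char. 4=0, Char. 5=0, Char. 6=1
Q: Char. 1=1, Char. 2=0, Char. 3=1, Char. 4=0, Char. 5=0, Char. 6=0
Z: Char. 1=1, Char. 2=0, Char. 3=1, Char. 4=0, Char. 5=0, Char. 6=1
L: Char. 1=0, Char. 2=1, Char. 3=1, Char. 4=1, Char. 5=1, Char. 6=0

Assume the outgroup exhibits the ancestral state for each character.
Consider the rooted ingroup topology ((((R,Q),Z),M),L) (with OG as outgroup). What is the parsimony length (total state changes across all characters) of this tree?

Map each character onto ((((R,Q),Z),M),L) (rooted by OG) and count the minimum state changes it requires (Fitch parsimony):
Char. 1: 2; Char. 2: 3; Char. 3: 1; Char. 4: 2; Char. 5: 1; Char. 6: 2.
Total tree length = 11.

11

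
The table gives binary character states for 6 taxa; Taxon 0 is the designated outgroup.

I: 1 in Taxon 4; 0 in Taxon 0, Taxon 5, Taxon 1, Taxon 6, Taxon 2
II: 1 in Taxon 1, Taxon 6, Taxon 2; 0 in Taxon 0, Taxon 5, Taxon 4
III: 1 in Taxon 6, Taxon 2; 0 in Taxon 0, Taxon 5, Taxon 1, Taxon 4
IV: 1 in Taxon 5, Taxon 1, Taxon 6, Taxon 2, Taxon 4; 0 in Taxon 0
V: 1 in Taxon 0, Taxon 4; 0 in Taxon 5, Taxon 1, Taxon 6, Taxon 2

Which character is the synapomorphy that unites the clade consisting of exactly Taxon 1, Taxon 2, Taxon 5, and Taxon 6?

Character polarity is set by the outgroup: the derived state is whichever differs from the outgroup's state, so for V the derived state is '0', and for the remaining characters it is '1'.
I: derived state '1' in Taxon 4 only — an autapomorphy, so it tells us nothing about relationships among taxa.
II: derived state '1' in Taxon 1, Taxon 2, and Taxon 6 only — synapomorphy for {Taxon 1, Taxon 2, Taxon 6}.
III (derived state '1') is shared by Taxon 2 and Taxon 6 — a synapomorphy uniting that clade.
All ingroup taxa share the derived state '1' for IV; it defines the ingroup but does not resolve relationships within it.
V: derived state '0' in Taxon 1, Taxon 2, Taxon 5, and Taxon 6 only — synapomorphy for {Taxon 1, Taxon 2, Taxon 5, Taxon 6}.
Most parsimonious ingroup topology: ((Taxon 5,(Taxon 1,(Taxon 6,Taxon 2))),Taxon 4).
The clade {Taxon 1, Taxon 2, Taxon 5, Taxon 6} is supported by V: its derived state '0' occurs in exactly those taxa and in no other taxon (including the outgroup).

V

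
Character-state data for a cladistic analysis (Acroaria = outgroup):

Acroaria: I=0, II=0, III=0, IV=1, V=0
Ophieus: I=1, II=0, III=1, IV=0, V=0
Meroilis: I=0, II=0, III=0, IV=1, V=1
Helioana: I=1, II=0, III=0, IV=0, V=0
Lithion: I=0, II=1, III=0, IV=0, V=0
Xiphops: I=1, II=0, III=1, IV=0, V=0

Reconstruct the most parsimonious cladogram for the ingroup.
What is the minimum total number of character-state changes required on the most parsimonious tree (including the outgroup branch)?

5

Character polarity is set by the outgroup: the derived state is whichever differs from the outgroup's state, so for IV the derived state is '0', and for the remaining characters it is '1'.
Only Helioana, Ophieus, and Xiphops show the derived state '1' for I, supporting them as a clade.
II: derived state '1' in Lithion only — an autapomorphy, so it tells us nothing about relationships among taxa.
Only Ophieus and Xiphops show the derived state '1' for III, supporting them as a clade.
Only Helioana, Lithion, Ophieus, and Xiphops show the derived state '0' for IV, supporting them as a clade.
V (derived state '1') is unique to Meroilis (autapomorphy; uninformative for grouping).
Most parsimonious ingroup topology: ((((Ophieus,Xiphops),Helioana),Lithion),Meroilis).
Changes per character on this tree: I: 1; II: 1; III: 1; IV: 1; V: 1.
Total = 5.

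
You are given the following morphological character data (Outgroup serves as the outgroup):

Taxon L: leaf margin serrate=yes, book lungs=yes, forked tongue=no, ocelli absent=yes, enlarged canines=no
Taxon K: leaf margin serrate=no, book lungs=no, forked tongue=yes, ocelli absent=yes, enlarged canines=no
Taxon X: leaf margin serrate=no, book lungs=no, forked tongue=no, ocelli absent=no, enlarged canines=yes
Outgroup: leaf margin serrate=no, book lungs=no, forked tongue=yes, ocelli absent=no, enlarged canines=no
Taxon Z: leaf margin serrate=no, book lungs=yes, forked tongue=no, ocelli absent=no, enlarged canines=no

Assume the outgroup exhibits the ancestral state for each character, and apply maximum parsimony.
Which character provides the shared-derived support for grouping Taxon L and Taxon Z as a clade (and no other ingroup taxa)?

Character polarity is set by the outgroup: the derived state is whichever differs from the outgroup's state, so for forked tongue the derived state is 'no', and for the remaining characters it is 'yes'.
leaf margin serrate (derived state 'yes') is unique to Taxon L (autapomorphy; uninformative for grouping).
Only Taxon L and Taxon Z show the derived state 'yes' for book lungs, supporting them as a clade.
Only Taxon L, Taxon X, and Taxon Z show the derived state 'no' for forked tongue, supporting them as a clade.
ocelli absent (state 'yes') occurs in Taxon K and Taxon L but conflicts with the nesting implied by the other characters — most parsimoniously interpreted as homoplasy.
enlarged canines: derived state 'yes' in Taxon X only — an autapomorphy, so it tells us nothing about relationships among taxa.
Most parsimonious ingroup topology: (Taxon K,((Taxon Z,Taxon L),Taxon X)).
The clade {Taxon L, Taxon Z} is supported by book lungs: its derived state 'yes' occurs in exactly those taxa and in no other taxon (including the outgroup).

book lungs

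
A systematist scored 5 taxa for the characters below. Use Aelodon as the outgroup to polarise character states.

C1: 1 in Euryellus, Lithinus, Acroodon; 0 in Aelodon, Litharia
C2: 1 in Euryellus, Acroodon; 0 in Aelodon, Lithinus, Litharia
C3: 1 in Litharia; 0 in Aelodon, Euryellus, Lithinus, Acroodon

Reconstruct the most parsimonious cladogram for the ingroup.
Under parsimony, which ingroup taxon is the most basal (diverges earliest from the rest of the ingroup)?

The outgroup has state '0' for every character, so '1' is the derived state throughout.
C1 (derived state '1') is shared by Acroodon, Euryellus, and Lithinus — a synapomorphy uniting that clade.
Only Acroodon and Euryellus show the derived state '1' for C2, supporting them as a clade.
C3 (derived state '1') is unique to Litharia (autapomorphy; uninformative for grouping).
Most parsimonious ingroup topology: (((Euryellus,Acroodon),Lithinus),Litharia).
Litharia is sister to the clade containing all other ingroup taxa, so it is the earliest-diverging (most basal) ingroup lineage.

Litharia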